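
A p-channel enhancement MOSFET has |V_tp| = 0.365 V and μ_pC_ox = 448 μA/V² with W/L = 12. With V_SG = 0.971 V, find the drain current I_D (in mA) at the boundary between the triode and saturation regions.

I_D = 0.987 mA

At the boundary V_SD = V_ov = V_SG − |V_tp| = 0.971 − 0.365 = 0.606 V.
k_p = μ_pC_ox · (W/L) = 5.376 mA/V².
I_D = ½ k_p V_ov² = 0.5 × 5.376 × 0.606² = 0.987 mA.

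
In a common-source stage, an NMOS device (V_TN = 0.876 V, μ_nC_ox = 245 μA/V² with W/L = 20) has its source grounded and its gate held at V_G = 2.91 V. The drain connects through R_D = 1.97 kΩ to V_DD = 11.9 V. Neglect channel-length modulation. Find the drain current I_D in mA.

I_D = 5.69 mA

V_GS = V_G = 2.91 V, so V_ov = 2.91 − 0.876 = 2.03 V.
k_n = μ_nC_ox · (W/L) = 4.9 mA/V².
Assume saturation: I_D = ½ k_n V_ov² = 0.5 × 4.9 × 2.03² = 10.1 mA, giving V_DS = V_DD − I_D R_D = 11.9 − 10.1 × 1.97 = -8.07 V.
But -8.07 V < V_ov = 2.03 V, so the device is actually in triode.
In triode I_D = k_n[V_ov V_DS − ½ V_DS²] and I_D = (V_DD − V_DS)/R_D. Equating: 4.83 V_DS² − 20.63 V_DS + 11.9 = 0, giving V_DS = 0.687 V (the root below V_ov).
I_D = (11.9 − 0.687) / 1.97 = 5.69 mA.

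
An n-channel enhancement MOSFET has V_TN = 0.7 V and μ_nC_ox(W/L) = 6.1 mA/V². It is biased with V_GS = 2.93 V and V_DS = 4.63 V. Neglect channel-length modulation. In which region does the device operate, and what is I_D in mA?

Saturation; I_D = 15.2 mA

V_ov = V_GS − V_TN = 2.93 − 0.7 = 2.23 V.
Since V_DS = 4.63 V ≥ V_ov = 2.23 V, the device is in saturation.
I_D = ½ k_n V_ov² = 0.5 × 6.1 × 2.23² = 15.2 mA.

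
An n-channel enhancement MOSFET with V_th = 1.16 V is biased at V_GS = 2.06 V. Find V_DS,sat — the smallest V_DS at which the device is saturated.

V_DS,sat = 0.900 V

The boundary between triode and saturation is V_DS = V_GS − V_th = V_ov.
V_ov = 2.06 − 1.16 = 0.9 V.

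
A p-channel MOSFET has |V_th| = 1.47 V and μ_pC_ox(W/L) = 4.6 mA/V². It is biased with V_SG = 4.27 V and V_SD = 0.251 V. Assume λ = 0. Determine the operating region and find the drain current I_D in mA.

V_ov = V_SG − |V_th| = 4.27 − 1.47 = 2.8 V.
Since V_SD = 0.251 V < V_ov = 2.8 V, the device is in the triode region.
I_D = k_p [V_ov · V_SD − ½ V_SD²] = 4.6 × [2.8 × 0.251 − 0.5 × 0.251²] = 3.09 mA.

Triode; I_D = 3.09 mA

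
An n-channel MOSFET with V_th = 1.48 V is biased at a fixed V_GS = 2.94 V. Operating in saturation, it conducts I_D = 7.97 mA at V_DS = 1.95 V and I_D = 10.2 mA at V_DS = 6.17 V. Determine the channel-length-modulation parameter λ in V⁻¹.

λ = 0.0761 V⁻¹

With V_GS fixed, I_D ∝ (1 + λ V_DS) in saturation, so I_D2/I_D1 = (1 + λ V_DS2)/(1 + λ V_DS1).
10.2/7.97 = 1.28 = (1 + 6.17 λ)/(1 + 1.95 λ).
Solving: λ (I_D1 V_DS2 − I_D2 V_DS1) = I_D2 − I_D1, so λ = (10.2 − 7.97) / (7.97 × 6.17 − 10.2 × 1.95) = 2.23 / 29.3 = 0.0761 V⁻¹.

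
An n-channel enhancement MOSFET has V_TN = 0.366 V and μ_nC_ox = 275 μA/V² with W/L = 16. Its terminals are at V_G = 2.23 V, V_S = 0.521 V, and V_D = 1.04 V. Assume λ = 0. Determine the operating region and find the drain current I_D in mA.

V_GS = V_G − V_S = 2.23 − 0.521 = 1.71 V; V_DS = V_D − V_S = 1.04 − 0.521 = 0.519 V.
k_n = μ_nC_ox · (W/L) = 4.4 mA/V².
V_ov = V_GS − V_TN = 1.71 − 0.366 = 1.34 V.
Since V_DS = 0.519 V < V_ov = 1.34 V, the device is in the triode region.
I_D = k_n [V_ov · V_DS − ½ V_DS²] = 4.4 × [1.34 × 0.519 − 0.5 × 0.519²] = 2.47 mA.

Triode; I_D = 2.47 mA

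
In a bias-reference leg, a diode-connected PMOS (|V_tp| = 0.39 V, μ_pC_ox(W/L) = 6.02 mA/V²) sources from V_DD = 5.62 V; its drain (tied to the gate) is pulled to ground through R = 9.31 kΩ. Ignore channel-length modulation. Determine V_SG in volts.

V_SG = 0.805 V

With gate tied to drain, V_SG = V_SD ≥ V_SG − |V_tp|, so the device is in saturation.
KCL at the drain: ½ k_p (V_SG − |V_tp|)² = (V_DD − V_SG)/R.
Let x = V_SG − 0.39. Then 28 x² + x − 5.23 = 0, giving x = 0.415 V (positive root), so V_SG = 0.805 V.
I_D = (V_DD − V_SG)/R = (5.62 − 0.805) / 9.31 = 0.517 mA.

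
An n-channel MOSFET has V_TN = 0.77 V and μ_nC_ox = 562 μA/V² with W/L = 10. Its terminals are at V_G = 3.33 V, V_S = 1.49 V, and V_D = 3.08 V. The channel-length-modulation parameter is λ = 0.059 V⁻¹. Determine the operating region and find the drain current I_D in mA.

Saturation; I_D = 3.52 mA

V_GS = V_G − V_S = 3.33 − 1.49 = 1.84 V; V_DS = V_D − V_S = 3.08 − 1.49 = 1.59 V.
k_n = μ_nC_ox · (W/L) = 5.62 mA/V².
V_ov = V_GS − V_TN = 1.84 − 0.77 = 1.07 V.
Since V_DS = 1.59 V ≥ V_ov = 1.07 V, the device is in saturation.
I_D = ½ k_n V_ov² (1 + λ V_DS) = 0.5 × 5.62 × 1.07² × (1 + 0.059 × 1.59) = 3.52 mA.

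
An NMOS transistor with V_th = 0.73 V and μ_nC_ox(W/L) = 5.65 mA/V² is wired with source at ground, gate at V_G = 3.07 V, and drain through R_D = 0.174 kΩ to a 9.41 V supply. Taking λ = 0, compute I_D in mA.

V_GS = V_G = 3.07 V, so V_ov = 3.07 − 0.73 = 2.34 V.
Assume saturation: I_D = ½ k_n V_ov² = 0.5 × 5.65 × 2.34² = 15.5 mA, giving V_DS = V_DD − I_D R_D = 9.41 − 15.5 × 0.174 = 6.72 V.
V_DS = 6.72 V ≥ V_ov = 2.34 V, confirming saturation.

I_D = 15.5 mA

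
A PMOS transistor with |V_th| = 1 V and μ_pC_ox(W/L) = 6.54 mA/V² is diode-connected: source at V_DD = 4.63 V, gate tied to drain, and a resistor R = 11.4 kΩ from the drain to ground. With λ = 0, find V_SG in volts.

With gate tied to drain, V_SG = V_SD ≥ V_SG − |V_th|, so the device is in saturation.
KCL at the drain: ½ k_p (V_SG − |V_th|)² = (V_DD − V_SG)/R.
Let x = V_SG − 1. Then 37.3 x² + x − 3.63 = 0, giving x = 0.299 V (positive root), so V_SG = 1.3 V.
I_D = (V_DD − V_SG)/R = (4.63 − 1.3) / 11.4 = 0.292 mA.

V_SG = 1.30 V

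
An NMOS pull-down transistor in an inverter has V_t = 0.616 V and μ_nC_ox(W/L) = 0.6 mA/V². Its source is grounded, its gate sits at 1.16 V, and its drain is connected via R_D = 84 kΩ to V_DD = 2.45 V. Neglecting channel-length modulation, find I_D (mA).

I_D = 0.0280 mA

V_GS = V_G = 1.16 V, so V_ov = 1.16 − 0.616 = 0.544 V.
Assume saturation: I_D = ½ k_n V_ov² = 0.5 × 0.6 × 0.544² = 0.0888 mA, giving V_DS = V_DD − I_D R_D = 2.45 − 0.0888 × 84 = -5.01 V.
But -5.01 V < V_ov = 0.544 V, so the device is actually in triode.
In triode I_D = k_n[V_ov V_DS − ½ V_DS²] and I_D = (V_DD − V_DS)/R_D. Equating: 25.2 V_DS² − 28.42 V_DS + 2.45 = 0, giving V_DS = 0.0941 V (the root below V_ov).
I_D = (2.45 − 0.0941) / 84 = 0.028 mA.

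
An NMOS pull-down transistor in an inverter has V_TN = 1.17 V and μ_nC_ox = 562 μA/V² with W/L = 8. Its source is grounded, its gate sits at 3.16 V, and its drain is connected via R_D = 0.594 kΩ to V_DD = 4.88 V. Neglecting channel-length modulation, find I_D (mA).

V_GS = V_G = 3.16 V, so V_ov = 3.16 − 1.17 = 1.99 V.
k_n = μ_nC_ox · (W/L) = 4.496 mA/V².
Assume saturation: I_D = ½ k_n V_ov² = 0.5 × 4.496 × 1.99² = 8.9 mA, giving V_DS = V_DD − I_D R_D = 4.88 − 8.9 × 0.594 = -0.408 V.
But -0.408 V < V_ov = 1.99 V, so the device is actually in triode.
In triode I_D = k_n[V_ov V_DS − ½ V_DS²] and I_D = (V_DD − V_DS)/R_D. Equating: 1.34 V_DS² − 6.315 V_DS + 4.88 = 0, giving V_DS = 0.973 V (the root below V_ov).
I_D = (4.88 − 0.973) / 0.594 = 6.58 mA.

I_D = 6.58 mA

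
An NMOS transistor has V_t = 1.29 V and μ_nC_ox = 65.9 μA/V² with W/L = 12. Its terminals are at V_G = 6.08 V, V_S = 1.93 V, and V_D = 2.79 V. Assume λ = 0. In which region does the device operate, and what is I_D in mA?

Triode; I_D = 1.65 mA

V_GS = V_G − V_S = 6.08 − 1.93 = 4.15 V; V_DS = V_D − V_S = 2.79 − 1.93 = 0.86 V.
k_n = μ_nC_ox · (W/L) = 0.7908 mA/V².
V_ov = V_GS − V_t = 4.15 − 1.29 = 2.86 V.
Since V_DS = 0.86 V < V_ov = 2.86 V, the device is in the triode region.
I_D = k_n [V_ov · V_DS − ½ V_DS²] = 0.7908 × [2.86 × 0.86 − 0.5 × 0.86²] = 1.65 mA.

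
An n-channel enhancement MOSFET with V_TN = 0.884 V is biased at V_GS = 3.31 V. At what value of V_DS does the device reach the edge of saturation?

V_DS,sat = 2.43 V

The boundary between triode and saturation is V_DS = V_GS − V_TN = V_ov.
V_ov = 3.31 − 0.884 = 2.43 V.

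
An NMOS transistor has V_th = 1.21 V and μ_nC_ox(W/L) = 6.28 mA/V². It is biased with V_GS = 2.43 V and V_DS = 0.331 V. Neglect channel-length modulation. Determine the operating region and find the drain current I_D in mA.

Triode; I_D = 2.19 mA

V_ov = V_GS − V_th = 2.43 − 1.21 = 1.22 V.
Since V_DS = 0.331 V < V_ov = 1.22 V, the device is in the triode region.
I_D = k_n [V_ov · V_DS − ½ V_DS²] = 6.28 × [1.22 × 0.331 − 0.5 × 0.331²] = 2.19 mA.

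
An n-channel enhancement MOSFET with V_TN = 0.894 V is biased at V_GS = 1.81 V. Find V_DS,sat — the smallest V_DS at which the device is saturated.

The boundary between triode and saturation is V_DS = V_GS − V_TN = V_ov.
V_ov = 1.81 − 0.894 = 0.916 V.

V_DS,sat = 0.916 V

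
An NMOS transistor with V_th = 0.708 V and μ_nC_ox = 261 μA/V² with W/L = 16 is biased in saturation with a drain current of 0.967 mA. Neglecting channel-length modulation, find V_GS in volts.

V_GS = 1.39 V

k_n = μ_nC_ox · (W/L) = 4.176 mA/V².
In saturation I_D = ½ k_n (V_GS − V_th)², so V_GS − V_th = √(2 I_D / k_n) = √(2 × 0.967 / 4.176) = 0.681 V.
V_GS = 0.708 + 0.681 = 1.39 V.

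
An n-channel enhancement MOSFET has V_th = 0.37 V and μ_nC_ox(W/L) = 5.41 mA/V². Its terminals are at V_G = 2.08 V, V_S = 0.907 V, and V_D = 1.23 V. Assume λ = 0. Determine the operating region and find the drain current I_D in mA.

V_GS = V_G − V_S = 2.08 − 0.907 = 1.17 V; V_DS = V_D − V_S = 1.23 − 0.907 = 0.323 V.
V_ov = V_GS − V_th = 1.17 − 0.37 = 0.803 V.
Since V_DS = 0.323 V < V_ov = 0.803 V, the device is in the triode region.
I_D = k_n [V_ov · V_DS − ½ V_DS²] = 5.41 × [0.803 × 0.323 − 0.5 × 0.323²] = 1.12 mA.

Triode; I_D = 1.12 mA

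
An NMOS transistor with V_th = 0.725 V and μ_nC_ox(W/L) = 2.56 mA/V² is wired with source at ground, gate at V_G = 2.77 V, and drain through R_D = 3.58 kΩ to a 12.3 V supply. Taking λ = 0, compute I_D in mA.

I_D = 3.22 mA

V_GS = V_G = 2.77 V, so V_ov = 2.77 − 0.725 = 2.04 V.
Assume saturation: I_D = ½ k_n V_ov² = 0.5 × 2.56 × 2.04² = 5.35 mA, giving V_DS = V_DD − I_D R_D = 12.3 − 5.35 × 3.58 = -6.86 V.
But -6.86 V < V_ov = 2.04 V, so the device is actually in triode.
In triode I_D = k_n[V_ov V_DS − ½ V_DS²] and I_D = (V_DD − V_DS)/R_D. Equating: 4.58 V_DS² − 19.74 V_DS + 12.3 = 0, giving V_DS = 0.756 V (the root below V_ov).
I_D = (12.3 − 0.756) / 3.58 = 3.22 mA.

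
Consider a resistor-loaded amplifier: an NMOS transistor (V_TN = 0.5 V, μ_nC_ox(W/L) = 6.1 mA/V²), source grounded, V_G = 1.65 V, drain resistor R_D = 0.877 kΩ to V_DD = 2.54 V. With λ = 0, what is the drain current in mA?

I_D = 2.42 mA

V_GS = V_G = 1.65 V, so V_ov = 1.65 − 0.5 = 1.15 V.
Assume saturation: I_D = ½ k_n V_ov² = 0.5 × 6.1 × 1.15² = 4.03 mA, giving V_DS = V_DD − I_D R_D = 2.54 − 4.03 × 0.877 = -0.997 V.
But -0.997 V < V_ov = 1.15 V, so the device is actually in triode.
In triode I_D = k_n[V_ov V_DS − ½ V_DS²] and I_D = (V_DD − V_DS)/R_D. Equating: 2.67 V_DS² − 7.152 V_DS + 2.54 = 0, giving V_DS = 0.422 V (the root below V_ov).
I_D = (2.54 − 0.422) / 0.877 = 2.42 mA.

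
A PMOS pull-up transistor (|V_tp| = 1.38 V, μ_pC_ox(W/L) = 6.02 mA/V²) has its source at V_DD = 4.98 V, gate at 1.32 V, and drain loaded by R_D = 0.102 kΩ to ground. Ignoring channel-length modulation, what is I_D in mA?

I_D = 15.6 mA

V_SG = V_DD − V_G = 4.98 − 1.32 = 3.66 V, so V_ov = 3.66 − 1.38 = 2.28 V.
Assume saturation: I_D = ½ k_p V_ov² = 0.5 × 6.02 × 2.28² = 15.6 mA, giving V_SD = V_DD − I_D R_D = 4.98 − 15.6 × 0.102 = 3.38 V.
V_SD = 3.38 V ≥ V_ov = 2.28 V, confirming saturation.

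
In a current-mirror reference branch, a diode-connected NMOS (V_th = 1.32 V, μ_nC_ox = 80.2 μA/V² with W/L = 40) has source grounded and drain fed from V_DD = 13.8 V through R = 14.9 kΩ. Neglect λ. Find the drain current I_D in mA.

With gate tied to drain, V_GS = V_DS ≥ V_GS − V_th, so the device is in saturation.
k_n = μ_nC_ox · (W/L) = 3.208 mA/V².
KCL at the drain: ½ k_n (V_GS − V_th)² = (V_DD − V_GS)/R.
Let x = V_GS − 1.32. Then 23.9 x² + x − 12.48 = 0, giving x = 0.702 V (positive root), so V_GS = 2.02 V.
I_D = (V_DD − V_GS)/R = (13.8 − 2.02) / 14.9 = 0.79 mA.

I_D = 0.790 mA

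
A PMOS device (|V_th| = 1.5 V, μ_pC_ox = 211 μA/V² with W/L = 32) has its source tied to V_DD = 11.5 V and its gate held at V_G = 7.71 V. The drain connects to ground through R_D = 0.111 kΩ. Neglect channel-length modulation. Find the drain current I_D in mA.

I_D = 17.7 mA

V_SG = V_DD − V_G = 11.5 − 7.71 = 3.79 V, so V_ov = 3.79 − 1.5 = 2.29 V.
k_p = μ_pC_ox · (W/L) = 6.752 mA/V².
Assume saturation: I_D = ½ k_p V_ov² = 0.5 × 6.752 × 2.29² = 17.7 mA, giving V_SD = V_DD − I_D R_D = 11.5 − 17.7 × 0.111 = 9.53 V.
V_SD = 9.53 V ≥ V_ov = 2.29 V, confirming saturation.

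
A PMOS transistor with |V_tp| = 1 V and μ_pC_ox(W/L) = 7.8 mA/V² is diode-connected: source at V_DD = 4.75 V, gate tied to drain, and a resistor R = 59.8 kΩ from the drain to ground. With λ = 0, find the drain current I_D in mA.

I_D = 0.0606 mA

With gate tied to drain, V_SG = V_SD ≥ V_SG − |V_tp|, so the device is in saturation.
KCL at the drain: ½ k_p (V_SG − |V_tp|)² = (V_DD − V_SG)/R.
Let x = V_SG − 1. Then 233 x² + x − 3.75 = 0, giving x = 0.125 V (positive root), so V_SG = 1.12 V.
I_D = (V_DD − V_SG)/R = (4.75 − 1.12) / 59.8 = 0.0606 mA.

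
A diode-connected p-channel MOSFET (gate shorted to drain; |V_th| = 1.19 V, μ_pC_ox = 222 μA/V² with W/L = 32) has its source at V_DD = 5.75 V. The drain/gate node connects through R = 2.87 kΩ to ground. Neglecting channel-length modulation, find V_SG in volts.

V_SG = 1.81 V

With gate tied to drain, V_SG = V_SD ≥ V_SG − |V_th|, so the device is in saturation.
k_p = μ_pC_ox · (W/L) = 7.104 mA/V².
KCL at the drain: ½ k_p (V_SG − |V_th|)² = (V_DD − V_SG)/R.
Let x = V_SG − 1.19. Then 10.2 x² + x − 4.56 = 0, giving x = 0.622 V (positive root), so V_SG = 1.81 V.
I_D = (V_DD − V_SG)/R = (5.75 − 1.81) / 2.87 = 1.37 mA.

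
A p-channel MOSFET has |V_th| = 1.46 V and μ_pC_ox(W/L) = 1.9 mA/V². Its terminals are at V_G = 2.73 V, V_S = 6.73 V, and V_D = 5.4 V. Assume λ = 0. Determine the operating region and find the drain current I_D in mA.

V_SG = V_S − V_G = 6.73 − 2.73 = 4 V; V_SD = V_S − V_D = 6.73 − 5.4 = 1.33 V.
V_ov = V_SG − |V_th| = 4 − 1.46 = 2.54 V.
Since V_SD = 1.33 V < V_ov = 2.54 V, the device is in the triode region.
I_D = k_p [V_ov · V_SD − ½ V_SD²] = 1.9 × [2.54 × 1.33 − 0.5 × 1.33²] = 4.74 mA.

Triode; I_D = 4.74 mA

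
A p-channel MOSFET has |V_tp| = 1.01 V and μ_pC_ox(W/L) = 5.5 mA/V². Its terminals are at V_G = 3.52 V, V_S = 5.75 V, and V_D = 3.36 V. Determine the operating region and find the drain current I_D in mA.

V_SG = V_S − V_G = 5.75 − 3.52 = 2.23 V; V_SD = V_S − V_D = 5.75 − 3.36 = 2.39 V.
V_ov = V_SG − |V_tp| = 2.23 − 1.01 = 1.22 V.
Since V_SD = 2.39 V ≥ V_ov = 1.22 V, the device is in saturation.
I_D = ½ k_p V_ov² = 0.5 × 5.5 × 1.22² = 4.09 mA.

Saturation; I_D = 4.09 mA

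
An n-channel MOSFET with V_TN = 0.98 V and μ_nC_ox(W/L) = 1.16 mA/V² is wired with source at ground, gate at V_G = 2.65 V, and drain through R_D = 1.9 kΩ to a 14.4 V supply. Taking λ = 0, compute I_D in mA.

V_GS = V_G = 2.65 V, so V_ov = 2.65 − 0.98 = 1.67 V.
Assume saturation: I_D = ½ k_n V_ov² = 0.5 × 1.16 × 1.67² = 1.62 mA, giving V_DS = V_DD − I_D R_D = 14.4 − 1.62 × 1.9 = 11.3 V.
V_DS = 11.3 V ≥ V_ov = 1.67 V, confirming saturation.

I_D = 1.62 mA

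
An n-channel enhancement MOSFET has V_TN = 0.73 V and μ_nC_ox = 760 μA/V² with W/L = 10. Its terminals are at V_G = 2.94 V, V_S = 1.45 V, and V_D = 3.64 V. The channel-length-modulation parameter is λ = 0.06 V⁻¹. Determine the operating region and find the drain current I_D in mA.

Saturation; I_D = 2.48 mA

V_GS = V_G − V_S = 2.94 − 1.45 = 1.49 V; V_DS = V_D − V_S = 3.64 − 1.45 = 2.19 V.
k_n = μ_nC_ox · (W/L) = 7.6 mA/V².
V_ov = V_GS − V_TN = 1.49 − 0.73 = 0.76 V.
Since V_DS = 2.19 V ≥ V_ov = 0.76 V, the device is in saturation.
I_D = ½ k_n V_ov² (1 + λ V_DS) = 0.5 × 7.6 × 0.76² × (1 + 0.06 × 2.19) = 2.48 mA.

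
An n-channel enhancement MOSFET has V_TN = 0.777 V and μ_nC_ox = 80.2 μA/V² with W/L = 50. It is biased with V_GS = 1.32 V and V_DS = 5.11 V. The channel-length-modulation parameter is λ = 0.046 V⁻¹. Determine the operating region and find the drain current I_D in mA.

Saturation; I_D = 0.730 mA

k_n = μ_nC_ox · (W/L) = 4.01 mA/V².
V_ov = V_GS − V_TN = 1.32 − 0.777 = 0.543 V.
Since V_DS = 5.11 V ≥ V_ov = 0.543 V, the device is in saturation.
I_D = ½ k_n V_ov² (1 + λ V_DS) = 0.5 × 4.01 × 0.543² × (1 + 0.046 × 5.11) = 0.73 mA.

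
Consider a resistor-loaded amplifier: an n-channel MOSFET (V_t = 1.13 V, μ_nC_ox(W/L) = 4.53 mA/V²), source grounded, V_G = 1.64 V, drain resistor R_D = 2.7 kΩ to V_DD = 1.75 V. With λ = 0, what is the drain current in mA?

V_GS = V_G = 1.64 V, so V_ov = 1.64 − 1.13 = 0.51 V.
Assume saturation: I_D = ½ k_n V_ov² = 0.5 × 4.53 × 0.51² = 0.589 mA, giving V_DS = V_DD − I_D R_D = 1.75 − 0.589 × 2.7 = 0.159 V.
But 0.159 V < V_ov = 0.51 V, so the device is actually in triode.
In triode I_D = k_n[V_ov V_DS − ½ V_DS²] and I_D = (V_DD − V_DS)/R_D. Equating: 6.12 V_DS² − 7.238 V_DS + 1.75 = 0, giving V_DS = 0.339 V (the root below V_ov).
I_D = (1.75 − 0.339) / 2.7 = 0.523 mA.

I_D = 0.523 mA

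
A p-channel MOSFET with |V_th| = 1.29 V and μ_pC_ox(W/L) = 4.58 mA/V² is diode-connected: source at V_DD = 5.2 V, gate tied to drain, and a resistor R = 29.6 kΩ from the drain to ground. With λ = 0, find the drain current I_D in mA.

I_D = 0.124 mA

With gate tied to drain, V_SG = V_SD ≥ V_SG − |V_th|, so the device is in saturation.
KCL at the drain: ½ k_p (V_SG − |V_th|)² = (V_DD − V_SG)/R.
Let x = V_SG − 1.29. Then 67.8 x² + x − 3.91 = 0, giving x = 0.233 V (positive root), so V_SG = 1.52 V.
I_D = (V_DD − V_SG)/R = (5.2 − 1.52) / 29.6 = 0.124 mA.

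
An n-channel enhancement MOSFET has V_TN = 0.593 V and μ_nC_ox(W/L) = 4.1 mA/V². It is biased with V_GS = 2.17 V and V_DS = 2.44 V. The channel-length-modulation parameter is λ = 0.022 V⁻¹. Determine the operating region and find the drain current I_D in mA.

V_ov = V_GS − V_TN = 2.17 − 0.593 = 1.58 V.
Since V_DS = 2.44 V ≥ V_ov = 1.58 V, the device is in saturation.
I_D = ½ k_n V_ov² (1 + λ V_DS) = 0.5 × 4.1 × 1.58² × (1 + 0.022 × 2.44) = 5.37 mA.

Saturation; I_D = 5.37 mA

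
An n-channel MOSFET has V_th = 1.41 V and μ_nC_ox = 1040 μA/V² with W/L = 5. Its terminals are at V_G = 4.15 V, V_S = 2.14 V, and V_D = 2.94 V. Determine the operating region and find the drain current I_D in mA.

Saturation; I_D = 0.936 mA

V_GS = V_G − V_S = 4.15 − 2.14 = 2.01 V; V_DS = V_D − V_S = 2.94 − 2.14 = 0.8 V.
k_n = μ_nC_ox · (W/L) = 5.2 mA/V².
V_ov = V_GS − V_th = 2.01 − 1.41 = 0.6 V.
Since V_DS = 0.8 V ≥ V_ov = 0.6 V, the device is in saturation.
I_D = ½ k_n V_ov² = 0.5 × 5.2 × 0.6² = 0.936 mA.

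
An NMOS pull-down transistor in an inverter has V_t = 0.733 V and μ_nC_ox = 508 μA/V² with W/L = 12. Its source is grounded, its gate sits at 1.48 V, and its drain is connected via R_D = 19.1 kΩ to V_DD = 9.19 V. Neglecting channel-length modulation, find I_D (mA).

V_GS = V_G = 1.48 V, so V_ov = 1.48 − 0.733 = 0.747 V.
k_n = μ_nC_ox · (W/L) = 6.096 mA/V².
Assume saturation: I_D = ½ k_n V_ov² = 0.5 × 6.096 × 0.747² = 1.7 mA, giving V_DS = V_DD − I_D R_D = 9.19 − 1.7 × 19.1 = -23.3 V.
But -23.3 V < V_ov = 0.747 V, so the device is actually in triode.
In triode I_D = k_n[V_ov V_DS − ½ V_DS²] and I_D = (V_DD − V_DS)/R_D. Equating: 58.2 V_DS² − 87.98 V_DS + 9.19 = 0, giving V_DS = 0.113 V (the root below V_ov).
I_D = (9.19 − 0.113) / 19.1 = 0.475 mA.

I_D = 0.475 mA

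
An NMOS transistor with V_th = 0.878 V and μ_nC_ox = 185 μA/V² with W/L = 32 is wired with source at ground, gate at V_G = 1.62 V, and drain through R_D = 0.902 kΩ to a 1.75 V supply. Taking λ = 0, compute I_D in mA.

I_D = 1.42 mA

V_GS = V_G = 1.62 V, so V_ov = 1.62 − 0.878 = 0.742 V.
k_n = μ_nC_ox · (W/L) = 5.92 mA/V².
Assume saturation: I_D = ½ k_n V_ov² = 0.5 × 5.92 × 0.742² = 1.63 mA, giving V_DS = V_DD − I_D R_D = 1.75 − 1.63 × 0.902 = 0.28 V.
But 0.28 V < V_ov = 0.742 V, so the device is actually in triode.
In triode I_D = k_n[V_ov V_DS − ½ V_DS²] and I_D = (V_DD − V_DS)/R_D. Equating: 2.67 V_DS² − 4.962 V_DS + 1.75 = 0, giving V_DS = 0.473 V (the root below V_ov).
I_D = (1.75 − 0.473) / 0.902 = 1.42 mA.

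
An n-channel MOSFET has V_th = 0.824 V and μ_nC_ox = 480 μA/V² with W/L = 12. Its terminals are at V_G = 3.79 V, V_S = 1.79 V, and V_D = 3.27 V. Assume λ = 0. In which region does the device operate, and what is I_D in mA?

V_GS = V_G − V_S = 3.79 − 1.79 = 2 V; V_DS = V_D − V_S = 3.27 − 1.79 = 1.48 V.
k_n = μ_nC_ox · (W/L) = 5.76 mA/V².
V_ov = V_GS − V_th = 2 − 0.824 = 1.18 V.
Since V_DS = 1.48 V ≥ V_ov = 1.18 V, the device is in saturation.
I_D = ½ k_n V_ov² = 0.5 × 5.76 × 1.18² = 3.98 mA.

Saturation; I_D = 3.98 mA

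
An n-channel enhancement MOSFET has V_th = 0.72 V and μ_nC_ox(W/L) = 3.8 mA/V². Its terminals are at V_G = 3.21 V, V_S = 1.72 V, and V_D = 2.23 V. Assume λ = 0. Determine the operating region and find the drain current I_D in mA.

V_GS = V_G − V_S = 3.21 − 1.72 = 1.49 V; V_DS = V_D − V_S = 2.23 − 1.72 = 0.51 V.
V_ov = V_GS − V_th = 1.49 − 0.72 = 0.77 V.
Since V_DS = 0.51 V < V_ov = 0.77 V, the device is in the triode region.
I_D = k_n [V_ov · V_DS − ½ V_DS²] = 3.8 × [0.77 × 0.51 − 0.5 × 0.51²] = 0.998 mA.

Triode; I_D = 0.998 mA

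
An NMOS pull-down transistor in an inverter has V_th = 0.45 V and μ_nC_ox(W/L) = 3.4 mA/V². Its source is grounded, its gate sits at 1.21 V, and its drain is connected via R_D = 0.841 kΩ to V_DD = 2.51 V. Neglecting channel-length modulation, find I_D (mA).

V_GS = V_G = 1.21 V, so V_ov = 1.21 − 0.45 = 0.76 V.
Assume saturation: I_D = ½ k_n V_ov² = 0.5 × 3.4 × 0.76² = 0.982 mA, giving V_DS = V_DD − I_D R_D = 2.51 − 0.982 × 0.841 = 1.68 V.
V_DS = 1.68 V ≥ V_ov = 0.76 V, confirming saturation.

I_D = 0.982 mA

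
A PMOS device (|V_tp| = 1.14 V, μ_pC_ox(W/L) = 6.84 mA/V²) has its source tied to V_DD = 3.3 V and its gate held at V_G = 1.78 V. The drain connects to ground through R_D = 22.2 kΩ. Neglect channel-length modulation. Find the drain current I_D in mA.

V_SG = V_DD − V_G = 3.3 − 1.78 = 1.52 V, so V_ov = 1.52 − 1.14 = 0.38 V.
Assume saturation: I_D = ½ k_p V_ov² = 0.5 × 6.84 × 0.38² = 0.494 mA, giving V_SD = V_DD − I_D R_D = 3.3 − 0.494 × 22.2 = -7.66 V.
But -7.66 V < V_ov = 0.38 V, so the device is actually in triode.
In triode I_D = k_p[V_ov V_SD − ½ V_SD²] and I_D = (V_DD − V_SD)/R_D. Equating: 75.9 V_SD² − 58.7 V_SD + 3.3 = 0, giving V_SD = 0.061 V (the root below V_ov).
I_D = (3.3 − 0.061) / 22.2 = 0.146 mA.

I_D = 0.146 mA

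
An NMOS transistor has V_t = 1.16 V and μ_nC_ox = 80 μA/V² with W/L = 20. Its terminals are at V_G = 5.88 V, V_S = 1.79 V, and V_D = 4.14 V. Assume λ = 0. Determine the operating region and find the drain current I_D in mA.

V_GS = V_G − V_S = 5.88 − 1.79 = 4.09 V; V_DS = V_D − V_S = 4.14 − 1.79 = 2.35 V.
k_n = μ_nC_ox · (W/L) = 1.6 mA/V².
V_ov = V_GS − V_t = 4.09 − 1.16 = 2.93 V.
Since V_DS = 2.35 V < V_ov = 2.93 V, the device is in the triode region.
I_D = k_n [V_ov · V_DS − ½ V_DS²] = 1.6 × [2.93 × 2.35 − 0.5 × 2.35²] = 6.6 mA.

Triode; I_D = 6.60 mA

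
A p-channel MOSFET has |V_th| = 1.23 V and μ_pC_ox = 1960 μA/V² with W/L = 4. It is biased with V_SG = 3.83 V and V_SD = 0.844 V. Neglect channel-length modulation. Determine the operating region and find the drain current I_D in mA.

k_p = μ_pC_ox · (W/L) = 7.84 mA/V².
V_ov = V_SG − |V_th| = 3.83 − 1.23 = 2.6 V.
Since V_SD = 0.844 V < V_ov = 2.6 V, the device is in the triode region.
I_D = k_p [V_ov · V_SD − ½ V_SD²] = 7.84 × [2.6 × 0.844 − 0.5 × 0.844²] = 14.4 mA.

Triode; I_D = 14.4 mA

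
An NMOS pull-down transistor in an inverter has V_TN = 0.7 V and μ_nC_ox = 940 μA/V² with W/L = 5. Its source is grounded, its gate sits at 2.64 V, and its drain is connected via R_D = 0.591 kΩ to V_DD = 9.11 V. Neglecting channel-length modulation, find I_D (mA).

I_D = 8.84 mA

V_GS = V_G = 2.64 V, so V_ov = 2.64 − 0.7 = 1.94 V.
k_n = μ_nC_ox · (W/L) = 4.7 mA/V².
Assume saturation: I_D = ½ k_n V_ov² = 0.5 × 4.7 × 1.94² = 8.84 mA, giving V_DS = V_DD − I_D R_D = 9.11 − 8.84 × 0.591 = 3.88 V.
V_DS = 3.88 V ≥ V_ov = 1.94 V, confirming saturation.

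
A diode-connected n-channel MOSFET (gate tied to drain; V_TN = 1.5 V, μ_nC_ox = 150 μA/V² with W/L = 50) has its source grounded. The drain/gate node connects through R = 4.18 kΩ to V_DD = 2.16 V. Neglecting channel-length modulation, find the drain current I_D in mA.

With gate tied to drain, V_GS = V_DS ≥ V_GS − V_TN, so the device is in saturation.
k_n = μ_nC_ox · (W/L) = 7.5 mA/V².
KCL at the drain: ½ k_n (V_GS − V_TN)² = (V_DD − V_GS)/R.
Let x = V_GS − 1.5. Then 15.7 x² + x − 0.66 = 0, giving x = 0.176 V (positive root), so V_GS = 1.68 V.
I_D = (V_DD − V_GS)/R = (2.16 − 1.68) / 4.18 = 0.116 mA.

I_D = 0.116 mA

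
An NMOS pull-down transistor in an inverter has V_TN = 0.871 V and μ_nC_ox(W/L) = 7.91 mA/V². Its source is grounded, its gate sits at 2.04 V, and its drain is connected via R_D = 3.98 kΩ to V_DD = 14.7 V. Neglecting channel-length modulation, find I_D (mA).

V_GS = V_G = 2.04 V, so V_ov = 2.04 − 0.871 = 1.17 V.
Assume saturation: I_D = ½ k_n V_ov² = 0.5 × 7.91 × 1.17² = 5.4 mA, giving V_DS = V_DD − I_D R_D = 14.7 − 5.4 × 3.98 = -6.81 V.
But -6.81 V < V_ov = 1.17 V, so the device is actually in triode.
In triode I_D = k_n[V_ov V_DS − ½ V_DS²] and I_D = (V_DD − V_DS)/R_D. Equating: 15.7 V_DS² − 37.8 V_DS + 14.7 = 0, giving V_DS = 0.488 V (the root below V_ov).
I_D = (14.7 − 0.488) / 3.98 = 3.57 mA.

I_D = 3.57 mA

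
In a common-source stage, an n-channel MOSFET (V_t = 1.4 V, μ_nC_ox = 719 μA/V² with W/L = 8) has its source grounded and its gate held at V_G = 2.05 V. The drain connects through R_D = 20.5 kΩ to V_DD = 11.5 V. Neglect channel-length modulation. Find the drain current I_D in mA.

I_D = 0.553 mA

V_GS = V_G = 2.05 V, so V_ov = 2.05 − 1.4 = 0.65 V.
k_n = μ_nC_ox · (W/L) = 5.752 mA/V².
Assume saturation: I_D = ½ k_n V_ov² = 0.5 × 5.752 × 0.65² = 1.22 mA, giving V_DS = V_DD − I_D R_D = 11.5 − 1.22 × 20.5 = -13.4 V.
But -13.4 V < V_ov = 0.65 V, so the device is actually in triode.
In triode I_D = k_n[V_ov V_DS − ½ V_DS²] and I_D = (V_DD − V_DS)/R_D. Equating: 59 V_DS² − 77.65 V_DS + 11.5 = 0, giving V_DS = 0.17 V (the root below V_ov).
I_D = (11.5 − 0.17) / 20.5 = 0.553 mA.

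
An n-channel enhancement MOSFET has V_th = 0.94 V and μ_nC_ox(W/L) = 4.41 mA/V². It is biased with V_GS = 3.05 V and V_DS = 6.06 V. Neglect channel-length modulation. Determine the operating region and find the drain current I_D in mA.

V_ov = V_GS − V_th = 3.05 − 0.94 = 2.11 V.
Since V_DS = 6.06 V ≥ V_ov = 2.11 V, the device is in saturation.
I_D = ½ k_n V_ov² = 0.5 × 4.41 × 2.11² = 9.82 mA.

Saturation; I_D = 9.82 mA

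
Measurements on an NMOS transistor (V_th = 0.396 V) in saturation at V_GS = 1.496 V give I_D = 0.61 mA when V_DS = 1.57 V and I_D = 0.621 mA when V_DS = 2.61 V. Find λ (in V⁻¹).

With V_GS fixed, I_D ∝ (1 + λ V_DS) in saturation, so I_D2/I_D1 = (1 + λ V_DS2)/(1 + λ V_DS1).
0.621/0.61 = 1.018 = (1 + 2.61 λ)/(1 + 1.57 λ).
Solving: λ (I_D1 V_DS2 − I_D2 V_DS1) = I_D2 − I_D1, so λ = (0.621 − 0.61) / (0.61 × 2.61 − 0.621 × 1.57) = 0.011 / 0.617 = 0.0178 V⁻¹.

λ = 0.0178 V⁻¹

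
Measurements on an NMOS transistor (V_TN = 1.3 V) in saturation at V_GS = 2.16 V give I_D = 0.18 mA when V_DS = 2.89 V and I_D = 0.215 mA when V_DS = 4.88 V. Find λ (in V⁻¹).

λ = 0.136 V⁻¹

With V_GS fixed, I_D ∝ (1 + λ V_DS) in saturation, so I_D2/I_D1 = (1 + λ V_DS2)/(1 + λ V_DS1).
0.215/0.18 = 1.194 = (1 + 4.88 λ)/(1 + 2.89 λ).
Solving: λ (I_D1 V_DS2 − I_D2 V_DS1) = I_D2 − I_D1, so λ = (0.215 − 0.18) / (0.18 × 4.88 − 0.215 × 2.89) = 0.035 / 0.257 = 0.136 V⁻¹.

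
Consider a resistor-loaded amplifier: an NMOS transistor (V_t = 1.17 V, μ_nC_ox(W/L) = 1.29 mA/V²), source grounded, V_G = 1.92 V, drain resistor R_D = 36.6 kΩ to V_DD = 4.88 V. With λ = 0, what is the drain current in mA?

I_D = 0.129 mA

V_GS = V_G = 1.92 V, so V_ov = 1.92 − 1.17 = 0.75 V.
Assume saturation: I_D = ½ k_n V_ov² = 0.5 × 1.29 × 0.75² = 0.363 mA, giving V_DS = V_DD − I_D R_D = 4.88 − 0.363 × 36.6 = -8.4 V.
But -8.4 V < V_ov = 0.75 V, so the device is actually in triode.
In triode I_D = k_n[V_ov V_DS − ½ V_DS²] and I_D = (V_DD − V_DS)/R_D. Equating: 23.6 V_DS² − 36.41 V_DS + 4.88 = 0, giving V_DS = 0.148 V (the root below V_ov).
I_D = (4.88 − 0.148) / 36.6 = 0.129 mA.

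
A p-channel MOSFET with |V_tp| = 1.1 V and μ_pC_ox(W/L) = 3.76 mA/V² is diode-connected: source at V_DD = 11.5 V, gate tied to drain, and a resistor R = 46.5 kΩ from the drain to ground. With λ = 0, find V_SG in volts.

With gate tied to drain, V_SG = V_SD ≥ V_SG − |V_tp|, so the device is in saturation.
KCL at the drain: ½ k_p (V_SG − |V_tp|)² = (V_DD − V_SG)/R.
Let x = V_SG − 1.1. Then 87.4 x² + x − 10.4 = 0, giving x = 0.339 V (positive root), so V_SG = 1.44 V.
I_D = (V_DD − V_SG)/R = (11.5 − 1.44) / 46.5 = 0.216 mA.

V_SG = 1.44 V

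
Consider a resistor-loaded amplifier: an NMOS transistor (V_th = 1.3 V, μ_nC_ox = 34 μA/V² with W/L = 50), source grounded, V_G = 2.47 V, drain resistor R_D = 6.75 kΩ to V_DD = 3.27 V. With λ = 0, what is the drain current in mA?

I_D = 0.447 mA

V_GS = V_G = 2.47 V, so V_ov = 2.47 − 1.3 = 1.17 V.
k_n = μ_nC_ox · (W/L) = 1.7 mA/V².
Assume saturation: I_D = ½ k_n V_ov² = 0.5 × 1.7 × 1.17² = 1.16 mA, giving V_DS = V_DD − I_D R_D = 3.27 − 1.16 × 6.75 = -4.58 V.
But -4.58 V < V_ov = 1.17 V, so the device is actually in triode.
In triode I_D = k_n[V_ov V_DS − ½ V_DS²] and I_D = (V_DD − V_DS)/R_D. Equating: 5.74 V_DS² − 14.43 V_DS + 3.27 = 0, giving V_DS = 0.252 V (the root below V_ov).
I_D = (3.27 − 0.252) / 6.75 = 0.447 mA.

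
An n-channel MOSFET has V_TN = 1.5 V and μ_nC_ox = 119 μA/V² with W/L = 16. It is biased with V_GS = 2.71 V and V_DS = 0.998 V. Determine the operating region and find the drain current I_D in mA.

k_n = μ_nC_ox · (W/L) = 1.904 mA/V².
V_ov = V_GS − V_TN = 2.71 − 1.5 = 1.21 V.
Since V_DS = 0.998 V < V_ov = 1.21 V, the device is in the triode region.
I_D = k_n [V_ov · V_DS − ½ V_DS²] = 1.904 × [1.21 × 0.998 − 0.5 × 0.998²] = 1.35 mA.

Triode; I_D = 1.35 mA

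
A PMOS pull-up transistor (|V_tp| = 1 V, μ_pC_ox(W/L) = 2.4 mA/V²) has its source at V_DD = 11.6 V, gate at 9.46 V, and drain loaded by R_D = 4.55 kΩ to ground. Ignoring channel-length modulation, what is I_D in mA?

I_D = 1.56 mA

V_SG = V_DD − V_G = 11.6 − 9.46 = 2.14 V, so V_ov = 2.14 − 1 = 1.14 V.
Assume saturation: I_D = ½ k_p V_ov² = 0.5 × 2.4 × 1.14² = 1.56 mA, giving V_SD = V_DD − I_D R_D = 11.6 − 1.56 × 4.55 = 4.5 V.
V_SD = 4.5 V ≥ V_ov = 1.14 V, confirming saturation.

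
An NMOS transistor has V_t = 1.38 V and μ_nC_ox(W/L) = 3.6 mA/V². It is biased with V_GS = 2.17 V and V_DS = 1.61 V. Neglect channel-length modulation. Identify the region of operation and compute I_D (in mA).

V_ov = V_GS − V_t = 2.17 − 1.38 = 0.79 V.
Since V_DS = 1.61 V ≥ V_ov = 0.79 V, the device is in saturation.
I_D = ½ k_n V_ov² = 0.5 × 3.6 × 0.79² = 1.12 mA.

Saturation; I_D = 1.12 mA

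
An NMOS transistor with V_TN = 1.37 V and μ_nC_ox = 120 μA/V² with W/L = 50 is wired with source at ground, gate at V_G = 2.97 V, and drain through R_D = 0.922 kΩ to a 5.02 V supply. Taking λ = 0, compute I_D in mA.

V_GS = V_G = 2.97 V, so V_ov = 2.97 − 1.37 = 1.6 V.
k_n = μ_nC_ox · (W/L) = 6 mA/V².
Assume saturation: I_D = ½ k_n V_ov² = 0.5 × 6 × 1.6² = 7.68 mA, giving V_DS = V_DD − I_D R_D = 5.02 − 7.68 × 0.922 = -2.06 V.
But -2.06 V < V_ov = 1.6 V, so the device is actually in triode.
In triode I_D = k_n[V_ov V_DS − ½ V_DS²] and I_D = (V_DD − V_DS)/R_D. Equating: 2.77 V_DS² − 9.851 V_DS + 5.02 = 0, giving V_DS = 0.616 V (the root below V_ov).
I_D = (5.02 − 0.616) / 0.922 = 4.78 mA.

I_D = 4.78 mA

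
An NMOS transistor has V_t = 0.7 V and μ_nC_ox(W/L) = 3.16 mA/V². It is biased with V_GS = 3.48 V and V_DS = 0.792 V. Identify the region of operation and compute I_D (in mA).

Triode; I_D = 5.97 mA

V_ov = V_GS − V_t = 3.48 − 0.7 = 2.78 V.
Since V_DS = 0.792 V < V_ov = 2.78 V, the device is in the triode region.
I_D = k_n [V_ov · V_DS − ½ V_DS²] = 3.16 × [2.78 × 0.792 − 0.5 × 0.792²] = 5.97 mA.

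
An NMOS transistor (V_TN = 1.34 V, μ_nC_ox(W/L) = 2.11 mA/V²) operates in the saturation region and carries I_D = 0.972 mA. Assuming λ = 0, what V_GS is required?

In saturation I_D = ½ k_n (V_GS − V_TN)², so V_GS − V_TN = √(2 I_D / k_n) = √(2 × 0.972 / 2.11) = 0.96 V.
V_GS = 1.34 + 0.96 = 2.3 V.

V_GS = 2.30 V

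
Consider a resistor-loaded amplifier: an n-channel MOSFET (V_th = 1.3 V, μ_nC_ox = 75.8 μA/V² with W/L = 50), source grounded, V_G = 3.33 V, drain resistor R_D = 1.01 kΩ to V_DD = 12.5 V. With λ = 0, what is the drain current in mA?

V_GS = V_G = 3.33 V, so V_ov = 3.33 − 1.3 = 2.03 V.
k_n = μ_nC_ox · (W/L) = 3.79 mA/V².
Assume saturation: I_D = ½ k_n V_ov² = 0.5 × 3.79 × 2.03² = 7.81 mA, giving V_DS = V_DD − I_D R_D = 12.5 − 7.81 × 1.01 = 4.61 V.
V_DS = 4.61 V ≥ V_ov = 2.03 V, confirming saturation.

I_D = 7.81 mA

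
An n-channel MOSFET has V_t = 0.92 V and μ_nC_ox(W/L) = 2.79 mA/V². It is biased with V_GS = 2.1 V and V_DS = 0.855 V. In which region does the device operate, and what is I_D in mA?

V_ov = V_GS − V_t = 2.1 − 0.92 = 1.18 V.
Since V_DS = 0.855 V < V_ov = 1.18 V, the device is in the triode region.
I_D = k_n [V_ov · V_DS − ½ V_DS²] = 2.79 × [1.18 × 0.855 − 0.5 × 0.855²] = 1.8 mA.

Triode; I_D = 1.80 mA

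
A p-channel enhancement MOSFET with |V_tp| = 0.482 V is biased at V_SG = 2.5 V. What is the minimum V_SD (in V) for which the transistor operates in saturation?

The boundary between triode and saturation is V_SD = V_SG − |V_tp| = V_ov.
V_ov = 2.5 − 0.482 = 2.02 V.

V_SD,sat = 2.02 V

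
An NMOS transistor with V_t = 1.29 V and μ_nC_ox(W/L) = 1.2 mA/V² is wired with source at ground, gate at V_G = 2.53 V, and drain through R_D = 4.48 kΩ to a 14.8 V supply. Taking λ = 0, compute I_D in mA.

I_D = 0.923 mA

V_GS = V_G = 2.53 V, so V_ov = 2.53 − 1.29 = 1.24 V.
Assume saturation: I_D = ½ k_n V_ov² = 0.5 × 1.2 × 1.24² = 0.923 mA, giving V_DS = V_DD − I_D R_D = 14.8 − 0.923 × 4.48 = 10.7 V.
V_DS = 10.7 V ≥ V_ov = 1.24 V, confirming saturation.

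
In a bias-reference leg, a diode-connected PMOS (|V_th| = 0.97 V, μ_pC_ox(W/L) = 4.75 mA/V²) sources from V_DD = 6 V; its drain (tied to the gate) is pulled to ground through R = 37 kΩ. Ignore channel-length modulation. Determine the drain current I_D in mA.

I_D = 0.130 mA

With gate tied to drain, V_SG = V_SD ≥ V_SG − |V_th|, so the device is in saturation.
KCL at the drain: ½ k_p (V_SG − |V_th|)² = (V_DD − V_SG)/R.
Let x = V_SG − 0.97. Then 87.9 x² + x − 5.03 = 0, giving x = 0.234 V (positive root), so V_SG = 1.2 V.
I_D = (V_DD − V_SG)/R = (6 − 1.2) / 37 = 0.13 mA.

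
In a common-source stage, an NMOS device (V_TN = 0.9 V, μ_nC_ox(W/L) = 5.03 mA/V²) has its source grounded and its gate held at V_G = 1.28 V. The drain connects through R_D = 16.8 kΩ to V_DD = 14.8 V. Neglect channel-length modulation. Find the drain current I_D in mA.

V_GS = V_G = 1.28 V, so V_ov = 1.28 − 0.9 = 0.38 V.
Assume saturation: I_D = ½ k_n V_ov² = 0.5 × 5.03 × 0.38² = 0.363 mA, giving V_DS = V_DD − I_D R_D = 14.8 − 0.363 × 16.8 = 8.7 V.
V_DS = 8.7 V ≥ V_ov = 0.38 V, confirming saturation.

I_D = 0.363 mA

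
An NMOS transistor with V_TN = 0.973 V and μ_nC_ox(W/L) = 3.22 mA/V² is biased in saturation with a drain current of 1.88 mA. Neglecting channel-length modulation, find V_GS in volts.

V_GS = 2.05 V

In saturation I_D = ½ k_n (V_GS − V_TN)², so V_GS − V_TN = √(2 I_D / k_n) = √(2 × 1.88 / 3.22) = 1.08 V.
V_GS = 0.973 + 1.08 = 2.05 V.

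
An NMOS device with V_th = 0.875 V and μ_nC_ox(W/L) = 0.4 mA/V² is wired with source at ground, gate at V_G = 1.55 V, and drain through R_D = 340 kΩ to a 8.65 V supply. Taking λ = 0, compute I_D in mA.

V_GS = V_G = 1.55 V, so V_ov = 1.55 − 0.875 = 0.675 V.
Assume saturation: I_D = ½ k_n V_ov² = 0.5 × 0.4 × 0.675² = 0.0911 mA, giving V_DS = V_DD − I_D R_D = 8.65 − 0.0911 × 340 = -22.3 V.
But -22.3 V < V_ov = 0.675 V, so the device is actually in triode.
In triode I_D = k_n[V_ov V_DS − ½ V_DS²] and I_D = (V_DD − V_DS)/R_D. Equating: 68 V_DS² − 92.8 V_DS + 8.65 = 0, giving V_DS = 0.101 V (the root below V_ov).
I_D = (8.65 − 0.101) / 340 = 0.0251 mA.

I_D = 0.0251 mA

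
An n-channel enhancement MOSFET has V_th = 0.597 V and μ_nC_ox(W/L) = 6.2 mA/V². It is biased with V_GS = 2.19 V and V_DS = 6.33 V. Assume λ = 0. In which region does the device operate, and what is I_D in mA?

Saturation; I_D = 7.87 mA

V_ov = V_GS − V_th = 2.19 − 0.597 = 1.59 V.
Since V_DS = 6.33 V ≥ V_ov = 1.59 V, the device is in saturation.
I_D = ½ k_n V_ov² = 0.5 × 6.2 × 1.59² = 7.87 mA.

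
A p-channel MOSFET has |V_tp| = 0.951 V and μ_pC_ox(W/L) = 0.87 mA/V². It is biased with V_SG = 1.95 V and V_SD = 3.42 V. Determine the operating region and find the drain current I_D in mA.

V_ov = V_SG − |V_tp| = 1.95 − 0.951 = 0.999 V.
Since V_SD = 3.42 V ≥ V_ov = 0.999 V, the device is in saturation.
I_D = ½ k_p V_ov² = 0.5 × 0.87 × 0.999² = 0.434 mA.

Saturation; I_D = 0.434 mA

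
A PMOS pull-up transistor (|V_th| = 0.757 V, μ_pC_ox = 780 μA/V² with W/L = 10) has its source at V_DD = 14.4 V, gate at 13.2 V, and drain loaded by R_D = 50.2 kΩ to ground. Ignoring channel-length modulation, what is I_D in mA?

I_D = 0.285 mA

V_SG = V_DD − V_G = 14.4 − 13.2 = 1.2 V, so V_ov = 1.2 − 0.757 = 0.443 V.
k_p = μ_pC_ox · (W/L) = 7.8 mA/V².
Assume saturation: I_D = ½ k_p V_ov² = 0.5 × 7.8 × 0.443² = 0.765 mA, giving V_SD = V_DD − I_D R_D = 14.4 − 0.765 × 50.2 = -24 V.
But -24 V < V_ov = 0.443 V, so the device is actually in triode.
In triode I_D = k_p[V_ov V_SD − ½ V_SD²] and I_D = (V_DD − V_SD)/R_D. Equating: 196 V_SD² − 174.5 V_SD + 14.4 = 0, giving V_SD = 0.092 V (the root below V_ov).
I_D = (14.4 − 0.092) / 50.2 = 0.285 mA.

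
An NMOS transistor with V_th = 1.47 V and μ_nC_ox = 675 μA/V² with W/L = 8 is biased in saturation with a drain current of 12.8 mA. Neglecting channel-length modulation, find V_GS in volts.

V_GS = 3.65 V

k_n = μ_nC_ox · (W/L) = 5.4 mA/V².
In saturation I_D = ½ k_n (V_GS − V_th)², so V_GS − V_th = √(2 I_D / k_n) = √(2 × 12.8 / 5.4) = 2.18 V.
V_GS = 1.47 + 2.18 = 3.65 V.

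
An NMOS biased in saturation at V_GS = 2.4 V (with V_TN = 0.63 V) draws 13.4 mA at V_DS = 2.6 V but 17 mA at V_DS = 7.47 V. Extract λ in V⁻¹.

With V_GS fixed, I_D ∝ (1 + λ V_DS) in saturation, so I_D2/I_D1 = (1 + λ V_DS2)/(1 + λ V_DS1).
17/13.4 = 1.269 = (1 + 7.47 λ)/(1 + 2.6 λ).
Solving: λ (I_D1 V_DS2 − I_D2 V_DS1) = I_D2 − I_D1, so λ = (17 − 13.4) / (13.4 × 7.47 − 17 × 2.6) = 3.6 / 55.9 = 0.0644 V⁻¹.

λ = 0.0644 V⁻¹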